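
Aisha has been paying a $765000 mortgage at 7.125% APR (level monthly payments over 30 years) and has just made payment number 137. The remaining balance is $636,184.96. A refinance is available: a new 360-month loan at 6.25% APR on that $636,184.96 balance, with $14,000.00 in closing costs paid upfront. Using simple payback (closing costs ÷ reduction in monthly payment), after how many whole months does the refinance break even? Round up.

12 months

Current payment = 765,000 × 7.125%/12 / (1 − (1+0.0059375)^−360) = $5,153.95.
Refinanced payment = 636,184.96 × 0.0052083 / (1 − (1+0.0052083)^−360) = $3,917.10.
Monthly savings = $5,153.95 − $3,917.10 = $1,236.85.
Break-even = $14,000.00 / $1,236.85 = 11.32 → 12 months.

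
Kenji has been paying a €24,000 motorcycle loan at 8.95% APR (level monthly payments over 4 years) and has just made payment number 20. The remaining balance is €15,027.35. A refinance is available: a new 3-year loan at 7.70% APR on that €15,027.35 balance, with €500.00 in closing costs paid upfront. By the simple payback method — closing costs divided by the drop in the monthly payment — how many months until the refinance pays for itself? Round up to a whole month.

4 months

Current payment = 24,000 × 8.95%/12 / (1 − (1+0.0074583)^−48) = €596.67.
Refinanced payment = 15,027.35 × 0.0064167 / (1 − (1+0.0064167)^−36) = €468.83.
Monthly savings = €596.67 − €468.83 = €127.84.
Break-even = €500.00 / €127.84 = 3.91 → 4 months.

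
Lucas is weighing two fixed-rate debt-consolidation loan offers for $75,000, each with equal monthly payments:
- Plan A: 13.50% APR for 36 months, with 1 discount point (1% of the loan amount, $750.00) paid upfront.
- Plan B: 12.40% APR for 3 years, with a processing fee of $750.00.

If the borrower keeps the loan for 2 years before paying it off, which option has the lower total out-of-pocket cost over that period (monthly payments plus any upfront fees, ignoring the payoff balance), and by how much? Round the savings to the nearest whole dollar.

Plan B by $953

Plan A: at 13.50% the monthly rate is 0.0112500, so the payment is 75,000 × 0.0112500 / (1 − 1.0112500^−36) = $2,545.15.
Plan B: at 12.40% the monthly rate is 0.0103333, so the payment is 75,000 × 0.0103333 / (1 − 1.0103333^−36) = $2,505.43.
Over 24 months: Plan A costs 24 × $2,545.15 + $750.00 = $61,833.60; Plan B costs 24 × $2,505.43 + $750.00 = $60,880.32.
Plan B is cheaper by $61,833.60 − $60,880.32 = $953.28.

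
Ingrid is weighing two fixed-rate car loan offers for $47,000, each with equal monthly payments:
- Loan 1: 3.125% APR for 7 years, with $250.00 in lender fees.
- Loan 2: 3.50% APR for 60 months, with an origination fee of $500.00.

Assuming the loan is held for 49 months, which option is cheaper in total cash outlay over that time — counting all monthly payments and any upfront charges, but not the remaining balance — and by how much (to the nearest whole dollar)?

Loan 1: at 3.125% the monthly rate is 0.0026042, so the payment is 47,000 × 0.0026042 / (1 − 1.0026042^−84) = $623.68.
Loan 2: at 3.50% the monthly rate is 0.0029167, so the payment is 47,000 × 0.0029167 / (1 − 1.0029167^−60) = $855.01.
Over 49 months: Loan 1 costs 49 × $623.68 + $250.00 = $30,810.32; Loan 2 costs 49 × $855.01 + $500.00 = $42,395.49.
Loan 1 is cheaper by $42,395.49 − $30,810.32 = $11,585.17.

Loan 1 by $11,585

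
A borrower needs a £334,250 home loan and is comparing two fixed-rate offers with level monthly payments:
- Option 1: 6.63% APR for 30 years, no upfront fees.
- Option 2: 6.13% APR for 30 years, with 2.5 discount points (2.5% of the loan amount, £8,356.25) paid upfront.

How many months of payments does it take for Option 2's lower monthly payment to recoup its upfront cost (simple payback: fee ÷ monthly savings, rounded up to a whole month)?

77 months

Option 1: monthly rate = 6.63%/12 = 0.0055250; payment = 334,250 × 0.0055250 / (1 − (1+0.0055250)^−360) = £2,141.34.
Option 2: at 6.13% the monthly rate is 0.0051083, so the payment is 334,250 × 0.0051083 / (1 − 1.0051083^−360) = £2,032.02.
Monthly savings = £2,141.34 − £2,032.02 = £109.32.
Break-even = £8,356.25 / £109.32 = 76.44 → 77 months.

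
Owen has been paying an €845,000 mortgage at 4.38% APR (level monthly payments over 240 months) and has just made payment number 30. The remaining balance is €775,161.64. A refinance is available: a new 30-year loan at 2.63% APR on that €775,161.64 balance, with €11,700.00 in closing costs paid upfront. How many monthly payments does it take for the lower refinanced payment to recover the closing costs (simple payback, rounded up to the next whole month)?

6 months

Current payment = 845,000 × 4.38%/12 / (1 − (1+0.0036500)^−240) = €5,291.31.
Refinanced payment = 775,161.64 × 0.0021917 / (1 − (1+0.0021917)^−360) = €3,115.48.
Monthly savings = €5,291.31 − €3,115.48 = €2,175.83.
Break-even = €11,700.00 / €2,175.83 = 5.38 → 6 months.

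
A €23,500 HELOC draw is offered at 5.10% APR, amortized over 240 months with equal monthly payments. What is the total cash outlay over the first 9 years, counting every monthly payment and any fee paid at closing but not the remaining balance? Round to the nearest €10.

€16,890

Monthly rate = 5.1%/12 = 0.0042500; payment = 23,500 × 0.0042500 / (1 − (1+0.0042500)^−240) = €156.39.
Total outlay = 108 × €156.39 = €16,890.12.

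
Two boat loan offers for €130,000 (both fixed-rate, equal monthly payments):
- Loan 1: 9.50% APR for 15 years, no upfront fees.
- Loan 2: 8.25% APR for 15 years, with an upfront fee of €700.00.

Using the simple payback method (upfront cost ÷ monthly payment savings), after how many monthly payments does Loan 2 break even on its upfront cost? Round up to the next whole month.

Loan 1: monthly rate = 9.5%/12 = 0.0079167; payment = 130,000 × 0.0079167 / (1 − (1+0.0079167)^−180) = €1,357.49.
Loan 2: at 8.25% the monthly rate is 0.0068750, so the payment is 130,000 × 0.0068750 / (1 − 1.0068750^−180) = €1,261.18.
Monthly savings = €1,357.49 − €1,261.18 = €96.31.
Break-even = €700.00 / €96.31 = 7.27 → 8 months.

8 months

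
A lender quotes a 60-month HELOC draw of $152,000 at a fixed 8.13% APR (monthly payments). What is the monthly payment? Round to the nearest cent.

Monthly rate = 8.13%/12 = 0.0067750; payment = 152,000 × 0.0067750 / (1 − (1+0.0067750)^−60) = $3,091.48.

$3,091.48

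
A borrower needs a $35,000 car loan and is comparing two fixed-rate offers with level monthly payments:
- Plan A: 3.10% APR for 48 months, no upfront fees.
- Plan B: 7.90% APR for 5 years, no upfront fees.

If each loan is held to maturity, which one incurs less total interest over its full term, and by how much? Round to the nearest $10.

Plan A: monthly rate = 3.1%/12 = 0.0025833; payment = 35,000 × 0.0025833 / (1 − (1+0.0025833)^−48) = $776.25.
Total interest on Plan A = 48 × $776.25 − $35,000 = $2,260.00.
Plan B: monthly rate = 7.9%/12 = 0.0065833; payment = 35,000 × 0.0065833 / (1 − (1+0.0065833)^−60) = $708.00.
Total interest on Plan B = 60 × $708.00 − $35,000 = $7,480.00.
Plan A is lower by $5,220.00.

Plan A by $5,220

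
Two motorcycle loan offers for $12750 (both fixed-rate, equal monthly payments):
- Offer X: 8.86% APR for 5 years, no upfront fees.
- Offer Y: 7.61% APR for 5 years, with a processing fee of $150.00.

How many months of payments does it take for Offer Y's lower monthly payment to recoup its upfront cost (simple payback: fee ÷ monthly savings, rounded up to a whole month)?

20 months

Offer X: monthly rate = 8.86%/12 = 0.0073833; payment = 12,750 × 0.0073833 / (1 − (1+0.0073833)^−60) = $263.80.
Offer Y: monthly rate = 7.61%/12 = 0.0063417; payment = 12,750 × 0.0063417 / (1 − (1+0.0063417)^−60) = $256.15.
Monthly savings = $263.80 − $256.15 = $7.65.
Break-even = $150.00 / $7.65 = 19.61 → 20 months.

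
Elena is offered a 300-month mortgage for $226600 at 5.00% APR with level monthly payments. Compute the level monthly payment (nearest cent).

Monthly rate = 5%/12 = 0.0041667; payment = 226,600 × 0.0041667 / (1 − (1+0.0041667)^−300) = $1,324.68.

$1,324.68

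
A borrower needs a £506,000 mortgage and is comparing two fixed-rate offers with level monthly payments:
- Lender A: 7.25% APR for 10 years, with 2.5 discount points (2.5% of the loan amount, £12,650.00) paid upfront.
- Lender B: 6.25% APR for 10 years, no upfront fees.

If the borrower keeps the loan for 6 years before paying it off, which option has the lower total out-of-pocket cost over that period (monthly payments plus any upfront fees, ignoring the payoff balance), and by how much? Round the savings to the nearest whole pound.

Lender B by £31,307

Lender A: monthly rate = 7.25%/12 = 0.0060417; payment = 506,000 × 0.0060417 / (1 − (1+0.0060417)^−120) = £5,940.49.
Lender B: at 6.25% the monthly rate is 0.0052083, so the payment is 506,000 × 0.0052083 / (1 − 1.0052083^−120) = £5,681.37.
Over 72 months: Lender A costs 72 × £5,940.49 + £12,650.00 = £440,365.28; Lender B costs 72 × £5,681.37 = £409,058.64.
Lender B is cheaper by £440,365.28 − £409,058.64 = £31,306.64.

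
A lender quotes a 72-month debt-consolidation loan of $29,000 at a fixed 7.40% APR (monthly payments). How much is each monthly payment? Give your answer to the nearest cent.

$500.01

Monthly rate = 7.4%/12 = 0.0061667; payment = 29,000 × 0.0061667 / (1 − (1+0.0061667)^−72) = $500.01.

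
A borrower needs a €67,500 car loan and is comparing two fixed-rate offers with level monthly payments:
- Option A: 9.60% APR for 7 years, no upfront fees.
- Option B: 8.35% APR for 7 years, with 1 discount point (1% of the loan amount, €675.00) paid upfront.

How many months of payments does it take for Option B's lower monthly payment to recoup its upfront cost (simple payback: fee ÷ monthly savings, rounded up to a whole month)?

Option A: monthly rate = 9.6%/12 = 0.0080000; payment = 67,500 × 0.0080000 / (1 − (1+0.0080000)^−84) = €1,106.68.
Option B: at 8.35% the monthly rate is 0.0069583, so the payment is 67,500 × 0.0069583 / (1 − 1.0069583^−84) = €1,063.88.
Monthly savings = €1,106.68 − €1,063.88 = €42.80.
Break-even = €675.00 / €42.80 = 15.77 → 16 months.

16 months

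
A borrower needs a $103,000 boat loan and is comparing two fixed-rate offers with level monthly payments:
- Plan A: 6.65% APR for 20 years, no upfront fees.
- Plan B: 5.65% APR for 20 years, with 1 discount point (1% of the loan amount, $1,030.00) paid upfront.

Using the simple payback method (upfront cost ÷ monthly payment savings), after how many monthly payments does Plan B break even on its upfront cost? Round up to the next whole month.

Plan A: at 6.65% the monthly rate is 0.0055417, so the payment is 103,000 × 0.0055417 / (1 − 1.0055417^−240) = $777.06.
Plan B: at 5.65% the monthly rate is 0.0047083, so the payment is 103,000 × 0.0047083 / (1 − 1.0047083^−240) = $717.28.
Monthly savings = $777.06 − $717.28 = $59.78.
Break-even = $1,030.00 / $59.78 = 17.23 → 18 months.

18 months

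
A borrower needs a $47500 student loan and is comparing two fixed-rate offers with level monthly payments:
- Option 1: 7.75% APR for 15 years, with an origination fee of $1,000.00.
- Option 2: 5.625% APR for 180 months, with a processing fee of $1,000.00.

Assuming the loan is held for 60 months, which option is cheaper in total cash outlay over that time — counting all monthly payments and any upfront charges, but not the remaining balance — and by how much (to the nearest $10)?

Option 2 by $3,350

Option 1: monthly rate = 7.75%/12 = 0.0064583; payment = 47,500 × 0.0064583 / (1 − (1+0.0064583)^−180) = $447.11.
Option 2: at 5.625% the monthly rate is 0.0046875, so the payment is 47,500 × 0.0046875 / (1 − 1.0046875^−180) = $391.27.
Over 60 months: Option 1 costs 60 × $447.11 + $1,000.00 = $27,826.60; Option 2 costs 60 × $391.27 + $1,000.00 = $24,476.20.
Option 2 is cheaper by $27,826.60 − $24,476.20 = $3,350.40.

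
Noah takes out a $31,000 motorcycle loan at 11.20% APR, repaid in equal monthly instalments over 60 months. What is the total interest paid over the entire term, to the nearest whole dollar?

At 11.20% the monthly rate is 0.0093333, so the payment is 31,000 × 0.0093333 / (1 − 1.0093333^−60) = $677.11.
Total paid = 60 × $677.11 = $40,626.60; interest = $40,626.60 − $31,000 = $9,626.60.

$9,627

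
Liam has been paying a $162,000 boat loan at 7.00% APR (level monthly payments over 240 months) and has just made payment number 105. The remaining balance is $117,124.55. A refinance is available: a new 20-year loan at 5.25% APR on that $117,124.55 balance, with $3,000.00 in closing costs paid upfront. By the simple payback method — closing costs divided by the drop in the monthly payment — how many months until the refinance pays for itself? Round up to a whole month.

7 months

Current payment = 162,000 × 7%/12 / (1 − (1+0.0058333)^−240) = $1,255.98.
Refinanced payment = 117,124.55 × 0.0043750 / (1 − (1+0.0043750)^−240) = $789.24.
Monthly savings = $1,255.98 − $789.24 = $466.74.
Break-even = $3,000.00 / $466.74 = 6.43 → 7 months.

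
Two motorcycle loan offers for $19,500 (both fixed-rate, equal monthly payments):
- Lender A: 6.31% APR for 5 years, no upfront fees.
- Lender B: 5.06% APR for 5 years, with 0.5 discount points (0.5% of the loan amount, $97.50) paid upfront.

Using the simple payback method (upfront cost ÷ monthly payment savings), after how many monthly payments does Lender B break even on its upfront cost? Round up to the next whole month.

9 months

Lender A: at 6.31% the monthly rate is 0.0052583, so the payment is 19,500 × 0.0052583 / (1 − 1.0052583^−60) = $379.81.
Lender B: monthly rate = 5.06%/12 = 0.0042167; payment = 19,500 × 0.0042167 / (1 − (1+0.0042167)^−60) = $368.53.
Monthly savings = $379.81 − $368.53 = $11.28.
Break-even = $97.50 / $11.28 = 8.64 → 9 months.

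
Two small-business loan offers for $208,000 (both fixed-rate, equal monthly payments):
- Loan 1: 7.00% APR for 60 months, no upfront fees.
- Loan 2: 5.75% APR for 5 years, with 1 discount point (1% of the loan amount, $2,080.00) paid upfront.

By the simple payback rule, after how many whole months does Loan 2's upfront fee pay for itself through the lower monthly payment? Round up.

18 months

Loan 1: monthly rate = 7%/12 = 0.0058333; payment = 208,000 × 0.0058333 / (1 − (1+0.0058333)^−60) = $4,118.65.
Loan 2: monthly rate = 5.75%/12 = 0.0047917; payment = 208,000 × 0.0047917 / (1 − (1+0.0047917)^−60) = $3,997.09.
Monthly savings = $4,118.65 − $3,997.09 = $121.56.
Break-even = $2,080.00 / $121.56 = 17.11 → 18 months.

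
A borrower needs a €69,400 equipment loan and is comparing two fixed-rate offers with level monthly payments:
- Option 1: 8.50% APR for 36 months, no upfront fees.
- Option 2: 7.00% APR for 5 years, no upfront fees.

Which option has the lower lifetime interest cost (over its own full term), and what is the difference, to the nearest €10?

Option 1 by €3,580

Option 1: at 8.50% the monthly rate is 0.0070833, so the payment is 69,400 × 0.0070833 / (1 − 1.0070833^−36) = €2,190.79.
Total interest on Option 1 = 36 × €2,190.79 − €69,400 = €9,468.44.
Option 2: monthly rate = 7%/12 = 0.0058333; payment = 69,400 × 0.0058333 / (1 − (1+0.0058333)^−60) = €1,374.20.
Total interest on Option 2 = 60 × €1,374.20 − €69,400 = €13,052.00.
Option 1 is lower by €3,583.56.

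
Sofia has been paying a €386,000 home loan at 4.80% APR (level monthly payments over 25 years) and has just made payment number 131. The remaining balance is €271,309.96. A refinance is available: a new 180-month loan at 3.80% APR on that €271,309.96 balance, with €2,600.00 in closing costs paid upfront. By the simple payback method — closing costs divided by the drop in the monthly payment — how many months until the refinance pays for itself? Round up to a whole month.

12 months

Current payment = 386,000 × 4.8%/12 / (1 − (1+0.0040000)^−300) = €2,211.77.
Refinanced payment = 271,309.96 × 0.0031667 / (1 − (1+0.0031667)^−180) = €1,979.76.
Monthly savings = €2,211.77 − €1,979.76 = €232.01.
Break-even = €2,600.00 / €232.01 = 11.21 → 12 months.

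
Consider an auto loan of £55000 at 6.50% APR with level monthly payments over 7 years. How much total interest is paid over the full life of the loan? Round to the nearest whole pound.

Monthly rate = 6.5%/12 = 0.0054167; payment = 55,000 × 0.0054167 / (1 − (1+0.0054167)^−84) = £816.72.
Total paid = 84 × £816.72 = £68,604.48; interest = £68,604.48 − £55,000 = £13,604.48.

£13,604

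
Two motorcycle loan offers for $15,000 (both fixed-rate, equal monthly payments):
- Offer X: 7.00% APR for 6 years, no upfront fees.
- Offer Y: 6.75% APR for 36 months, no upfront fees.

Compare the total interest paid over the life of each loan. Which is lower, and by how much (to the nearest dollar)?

Offer X: at 7.00% the monthly rate is 0.0058333, so the payment is 15,000 × 0.0058333 / (1 − 1.0058333^−72) = $255.74.
Total interest on Offer X = 72 × $255.74 − $15,000 = $3,413.28.
Offer Y: at 6.75% the monthly rate is 0.0056250, so the payment is 15,000 × 0.0056250 / (1 − 1.0056250^−36) = $461.44.
Total interest on Offer Y = 36 × $461.44 − $15,000 = $1,611.84.
Offer Y is lower by $1,801.44.

Offer Y by $1,801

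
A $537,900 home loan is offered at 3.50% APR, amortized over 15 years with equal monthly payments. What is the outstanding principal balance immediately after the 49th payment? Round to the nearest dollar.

With monthly rate i = 3.5%/12 = 0.0029167, the balance after k of n payments is P · [(1+i)^n − (1+i)^k] / [(1+i)^n − 1].
(1+0.0029167)^180 = 1.68916760 and (1+0.0029167)^49 = 1.15339371, so the balance is 537,900 × (1.68916760 − 1.15339371) / (1.68916760 − 1) = $418,175.16.

$418,175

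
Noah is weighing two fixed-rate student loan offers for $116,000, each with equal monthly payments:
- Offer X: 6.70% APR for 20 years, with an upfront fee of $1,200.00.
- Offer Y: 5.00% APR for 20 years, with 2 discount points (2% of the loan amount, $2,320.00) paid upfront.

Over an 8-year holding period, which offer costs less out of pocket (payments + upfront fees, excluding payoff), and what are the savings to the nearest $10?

Offer X: monthly rate = 6.7%/12 = 0.0055833; payment = 116,000 × 0.0055833 / (1 − (1+0.0055833)^−240) = $878.58.
Offer Y: at 5.00% the monthly rate is 0.0041667, so the payment is 116,000 × 0.0041667 / (1 − 1.0041667^−240) = $765.55.
Over 96 months: Offer X costs 96 × $878.58 + $1,200.00 = $85,543.68; Offer Y costs 96 × $765.55 + $2,320.00 = $75,812.80.
Offer Y is cheaper by $85,543.68 − $75,812.80 = $9,730.88.

Offer Y by $9,730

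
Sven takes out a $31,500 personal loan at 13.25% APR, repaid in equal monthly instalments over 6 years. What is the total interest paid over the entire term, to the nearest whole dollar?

Monthly rate = 13.25%/12 = 0.0110417; payment = 31,500 × 0.0110417 / (1 − (1+0.0110417)^−72) = $636.50.
Total paid = 72 × $636.50 = $45,828.00; interest = $45,828.00 − $31,500 = $14,328.00.

$14,328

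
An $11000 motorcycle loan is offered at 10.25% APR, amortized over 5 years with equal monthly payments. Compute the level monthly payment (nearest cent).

$235.07

At 10.25% the monthly rate is 0.0085417, so the payment is 11,000 × 0.0085417 / (1 − 1.0085417^−60) = $235.07.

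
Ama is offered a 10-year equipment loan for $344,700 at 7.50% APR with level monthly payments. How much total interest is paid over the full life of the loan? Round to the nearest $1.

Monthly rate = 7.5%/12 = 0.0062500; payment = 344,700 × 0.0062500 / (1 − (1+0.0062500)^−120) = $4,091.65.
Total paid = 120 × $4,091.65 = $490,998.00; interest = $490,998.00 − $344,700 = $146,298.00.

$146,298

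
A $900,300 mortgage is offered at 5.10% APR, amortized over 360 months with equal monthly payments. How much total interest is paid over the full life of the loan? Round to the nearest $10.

At 5.10% the monthly rate is 0.0042500, so the payment is 900,300 × 0.0042500 / (1 − 1.0042500^−360) = $4,888.18.
Total paid = 360 × $4,888.18 = $1,759,744.80; interest = $1,759,744.80 − $900,300 = $859,444.80.

$859,440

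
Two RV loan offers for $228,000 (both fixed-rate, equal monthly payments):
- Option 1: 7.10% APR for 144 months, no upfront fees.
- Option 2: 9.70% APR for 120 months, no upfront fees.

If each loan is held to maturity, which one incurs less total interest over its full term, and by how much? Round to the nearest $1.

Option 1 by $17,644

Option 1: at 7.10% the monthly rate is 0.0059167, so the payment is 228,000 × 0.0059167 / (1 − 1.0059167^−144) = $2,356.88.
Total interest on Option 1 = 144 × $2,356.88 − $228,000 = $111,390.72.
Option 2: at 9.70% the monthly rate is 0.0080833, so the payment is 228,000 × 0.0080833 / (1 − 1.0080833^−120) = $2,975.29.
Total interest on Option 2 = 120 × $2,975.29 − $228,000 = $129,034.80.
Option 1 is lower by $17,644.08.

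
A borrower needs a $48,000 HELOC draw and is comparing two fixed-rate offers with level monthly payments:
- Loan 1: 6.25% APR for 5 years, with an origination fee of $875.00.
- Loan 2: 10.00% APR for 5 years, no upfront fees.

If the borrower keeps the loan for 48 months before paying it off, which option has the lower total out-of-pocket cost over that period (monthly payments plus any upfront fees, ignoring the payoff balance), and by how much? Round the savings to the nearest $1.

Loan 1 by $3,267

Loan 1: monthly rate = 6.25%/12 = 0.0052083; payment = 48,000 × 0.0052083 / (1 − (1+0.0052083)^−60) = $933.56.
Loan 2: monthly rate = 10%/12 = 0.0083333; payment = 48,000 × 0.0083333 / (1 − (1+0.0083333)^−60) = $1,019.86.
Over 48 months: Loan 1 costs 48 × $933.56 + $875.00 = $45,685.88; Loan 2 costs 48 × $1,019.86 = $48,953.28.
Loan 1 is cheaper by $48,953.28 − $45,685.88 = $3,267.40.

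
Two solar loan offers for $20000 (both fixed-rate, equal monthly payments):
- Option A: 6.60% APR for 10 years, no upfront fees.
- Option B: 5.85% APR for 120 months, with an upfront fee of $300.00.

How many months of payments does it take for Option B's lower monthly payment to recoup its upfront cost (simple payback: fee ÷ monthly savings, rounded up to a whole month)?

Option A: monthly rate = 6.6%/12 = 0.0055000; payment = 20,000 × 0.0055000 / (1 − (1+0.0055000)^−120) = $228.11.
Option B: at 5.85% the monthly rate is 0.0048750, so the payment is 20,000 × 0.0048750 / (1 − 1.0048750^−120) = $220.54.
Monthly savings = $228.11 − $220.54 = $7.57.
Break-even = $300.00 / $7.57 = 39.63 → 40 months.

40 months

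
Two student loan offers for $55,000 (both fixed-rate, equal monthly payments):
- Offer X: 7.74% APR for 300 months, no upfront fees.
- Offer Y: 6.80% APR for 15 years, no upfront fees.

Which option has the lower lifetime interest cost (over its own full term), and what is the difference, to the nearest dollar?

Offer X: monthly rate = 7.74%/12 = 0.0064500; payment = 55,000 × 0.0064500 / (1 − (1+0.0064500)^−300) = $415.07.
Total interest on Offer X = 300 × $415.07 − $55,000 = $69,521.00.
Offer Y: monthly rate = 6.8%/12 = 0.0056667; payment = 55,000 × 0.0056667 / (1 − (1+0.0056667)^−180) = $488.23.
Total interest on Offer Y = 180 × $488.23 − $55,000 = $32,881.40.
Offer Y is lower by $36,639.60.

Offer Y by $36,640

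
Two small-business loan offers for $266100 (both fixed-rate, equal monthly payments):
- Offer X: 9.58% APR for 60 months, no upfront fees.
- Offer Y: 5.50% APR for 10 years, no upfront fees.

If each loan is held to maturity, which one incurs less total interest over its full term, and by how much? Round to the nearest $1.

Offer X: monthly rate = 9.58%/12 = 0.0079833; payment = 266,100 × 0.0079833 / (1 − (1+0.0079833)^−60) = $5,599.00.
Total interest on Offer X = 60 × $5,599.00 − $266,100 = $69,840.00.
Offer Y: at 5.50% the monthly rate is 0.0045833, so the payment is 266,100 × 0.0045833 / (1 − 1.0045833^−120) = $2,887.88.
Total interest on Offer Y = 120 × $2,887.88 − $266,100 = $80,445.60.
Offer X is lower by $10,605.60.

Offer X by $10,606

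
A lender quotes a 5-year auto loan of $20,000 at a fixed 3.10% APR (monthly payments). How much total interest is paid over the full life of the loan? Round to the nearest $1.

Monthly rate = 3.1%/12 = 0.0025833; payment = 20,000 × 0.0025833 / (1 − (1+0.0025833)^−60) = $360.26.
Total paid = 60 × $360.26 = $21,615.60; interest = $21,615.60 − $20,000 = $1,615.60.

$1,616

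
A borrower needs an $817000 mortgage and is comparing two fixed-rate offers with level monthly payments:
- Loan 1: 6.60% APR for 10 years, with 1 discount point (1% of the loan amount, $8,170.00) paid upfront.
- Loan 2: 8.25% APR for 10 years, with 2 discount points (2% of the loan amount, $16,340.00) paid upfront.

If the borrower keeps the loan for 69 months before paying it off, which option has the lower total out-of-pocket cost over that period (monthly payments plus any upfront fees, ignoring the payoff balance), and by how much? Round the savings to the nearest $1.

Loan 1: at 6.60% the monthly rate is 0.0055000, so the payment is 817,000 × 0.0055000 / (1 − 1.0055000^−120) = $9,318.49.
Loan 2: at 8.25% the monthly rate is 0.0068750, so the payment is 817,000 × 0.0068750 / (1 − 1.0068750^−120) = $10,020.72.
Over 69 months: Loan 1 costs 69 × $9,318.49 + $8,170.00 = $651,145.81; Loan 2 costs 69 × $10,020.72 + $16,340.00 = $707,769.68.
Loan 1 is cheaper by $707,769.68 − $651,145.81 = $56,623.87.

Loan 1 by $56,624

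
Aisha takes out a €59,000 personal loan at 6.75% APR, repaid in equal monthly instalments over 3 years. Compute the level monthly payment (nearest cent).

€1,815.01

At 6.75% the monthly rate is 0.0056250, so the payment is 59,000 × 0.0056250 / (1 − 1.0056250^−36) = €1,815.01.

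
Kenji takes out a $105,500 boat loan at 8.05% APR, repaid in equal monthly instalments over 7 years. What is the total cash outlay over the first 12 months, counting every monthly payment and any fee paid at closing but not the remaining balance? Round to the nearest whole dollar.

At 8.05% the monthly rate is 0.0067083, so the payment is 105,500 × 0.0067083 / (1 − 1.0067083^−84) = $1,646.97.
Total outlay = 12 × $1,646.97 = $19,763.64.

$19,764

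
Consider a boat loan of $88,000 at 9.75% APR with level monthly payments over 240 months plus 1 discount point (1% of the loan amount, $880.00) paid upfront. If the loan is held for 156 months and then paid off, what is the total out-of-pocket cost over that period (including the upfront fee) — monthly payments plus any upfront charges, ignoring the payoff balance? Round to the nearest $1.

At 9.75% the monthly rate is 0.0081250, so the payment is 88,000 × 0.0081250 / (1 − 1.0081250^−240) = $834.69.
Total outlay = 156 × $834.69 + $880.00 = $131,091.64.

$131,092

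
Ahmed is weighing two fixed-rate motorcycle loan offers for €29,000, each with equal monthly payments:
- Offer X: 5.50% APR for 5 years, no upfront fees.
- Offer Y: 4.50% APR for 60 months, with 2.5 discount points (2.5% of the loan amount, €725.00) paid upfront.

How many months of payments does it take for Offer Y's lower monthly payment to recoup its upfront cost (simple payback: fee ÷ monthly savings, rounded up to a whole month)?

Offer X: monthly rate = 5.5%/12 = 0.0045833; payment = 29,000 × 0.0045833 / (1 − (1+0.0045833)^−60) = €553.93.
Offer Y: monthly rate = 4.5%/12 = 0.0037500; payment = 29,000 × 0.0037500 / (1 − (1+0.0037500)^−60) = €540.65.
Monthly savings = €553.93 − €540.65 = €13.28.
Break-even = €725.00 / €13.28 = 54.59 → 55 months.

55 months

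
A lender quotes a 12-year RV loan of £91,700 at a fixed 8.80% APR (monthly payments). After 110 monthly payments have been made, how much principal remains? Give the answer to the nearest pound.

With monthly rate i = 8.8%/12 = 0.0073333, the balance after k of n payments is P · [(1+i)^n − (1+i)^k] / [(1+i)^n − 1].
(1+0.0073333)^144 = 2.86379259 and (1+0.0073333)^110 = 2.23384266, so the balance is 91,700 × (2.86379259 − 2.23384266) / (2.86379259 − 1) = £30,994.01.

£30,994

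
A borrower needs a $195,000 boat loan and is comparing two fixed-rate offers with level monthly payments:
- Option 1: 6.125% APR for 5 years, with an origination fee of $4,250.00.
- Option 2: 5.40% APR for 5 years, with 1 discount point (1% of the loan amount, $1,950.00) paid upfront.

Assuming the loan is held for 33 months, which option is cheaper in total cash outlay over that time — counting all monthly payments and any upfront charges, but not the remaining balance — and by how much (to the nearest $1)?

Option 2 by $4,462

Option 1: monthly rate = 6.125%/12 = 0.0051042; payment = 195,000 × 0.0051042 / (1 − (1+0.0051042)^−60) = $3,781.24.
Option 2: monthly rate = 5.4%/12 = 0.0045000; payment = 195,000 × 0.0045000 / (1 − (1+0.0045000)^−60) = $3,715.73.
Over 33 months: Option 1 costs 33 × $3,781.24 + $4,250.00 = $129,030.92; Option 2 costs 33 × $3,715.73 + $1,950.00 = $124,569.09.
Option 2 is cheaper by $129,030.92 − $124,569.09 = $4,461.83.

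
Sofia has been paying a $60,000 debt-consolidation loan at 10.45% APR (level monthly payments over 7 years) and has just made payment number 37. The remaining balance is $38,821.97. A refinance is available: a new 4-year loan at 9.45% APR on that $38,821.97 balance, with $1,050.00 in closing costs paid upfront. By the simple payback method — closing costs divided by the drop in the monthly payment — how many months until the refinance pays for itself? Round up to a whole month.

30 months

Current payment = 60,000 × 10.45%/12 / (1 − (1+0.0087083)^−84) = $1,010.08.
Refinanced payment = 38,821.97 × 0.0078750 / (1 − (1+0.0078750)^−48) = $974.40.
Monthly savings = $1,010.08 − $974.40 = $35.68.
Break-even = $1,050.00 / $35.68 = 29.43 → 30 months.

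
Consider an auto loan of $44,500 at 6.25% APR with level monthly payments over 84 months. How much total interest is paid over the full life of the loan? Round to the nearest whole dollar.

At 6.25% the monthly rate is 0.0052083, so the payment is 44,500 × 0.0052083 / (1 − 1.0052083^−84) = $655.43.
Total paid = 84 × $655.43 = $55,056.12; interest = $55,056.12 − $44,500 = $10,556.12.

$10,556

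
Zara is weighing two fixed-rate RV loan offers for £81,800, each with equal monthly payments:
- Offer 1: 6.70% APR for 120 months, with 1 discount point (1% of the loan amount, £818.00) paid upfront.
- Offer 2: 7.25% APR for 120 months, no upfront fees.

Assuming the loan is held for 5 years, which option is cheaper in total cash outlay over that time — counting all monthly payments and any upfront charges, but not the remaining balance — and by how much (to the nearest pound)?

Offer 1: at 6.70% the monthly rate is 0.0055833, so the payment is 81,800 × 0.0055833 / (1 − 1.0055833^−120) = £937.17.
Offer 2: at 7.25% the monthly rate is 0.0060417, so the payment is 81,800 × 0.0060417 / (1 − 1.0060417^−120) = £960.34.
Over 60 months: Offer 1 costs 60 × £937.17 + £818.00 = £57,048.20; Offer 2 costs 60 × £960.34 = £57,620.40.
Offer 1 is cheaper by £57,620.40 − £57,048.20 = £572.20.

Offer 1 by £572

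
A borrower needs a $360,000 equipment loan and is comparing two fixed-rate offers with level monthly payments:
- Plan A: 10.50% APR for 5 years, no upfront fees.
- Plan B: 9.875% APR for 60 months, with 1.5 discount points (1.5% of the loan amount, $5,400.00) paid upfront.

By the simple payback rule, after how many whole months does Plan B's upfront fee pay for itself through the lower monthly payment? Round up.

Plan A: at 10.50% the monthly rate is 0.0087500, so the payment is 360,000 × 0.0087500 / (1 − 1.0087500^−60) = $7,737.80.
Plan B: at 9.875% the monthly rate is 0.0082292, so the payment is 360,000 × 0.0082292 / (1 − 1.0082292^−60) = $7,626.81.
Monthly savings = $7,737.80 − $7,626.81 = $110.99.
Break-even = $5,400.00 / $110.99 = 48.65 → 49 months.

49 months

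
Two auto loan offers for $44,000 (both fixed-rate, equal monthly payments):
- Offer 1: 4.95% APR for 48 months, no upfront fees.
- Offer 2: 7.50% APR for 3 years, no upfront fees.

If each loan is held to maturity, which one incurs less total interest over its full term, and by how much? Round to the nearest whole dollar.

Offer 1 by $682

Offer 1: monthly rate = 4.95%/12 = 0.0041250; payment = 44,000 × 0.0041250 / (1 − (1+0.0041250)^−48) = $1,012.29.
Total interest on Offer 1 = 48 × $1,012.29 − $44,000 = $4,589.92.
Offer 2: monthly rate = 7.5%/12 = 0.0062500; payment = 44,000 × 0.0062500 / (1 − (1+0.0062500)^−36) = $1,368.67.
Total interest on Offer 2 = 36 × $1,368.67 − $44,000 = $5,272.12.
Offer 1 is lower by $682.20.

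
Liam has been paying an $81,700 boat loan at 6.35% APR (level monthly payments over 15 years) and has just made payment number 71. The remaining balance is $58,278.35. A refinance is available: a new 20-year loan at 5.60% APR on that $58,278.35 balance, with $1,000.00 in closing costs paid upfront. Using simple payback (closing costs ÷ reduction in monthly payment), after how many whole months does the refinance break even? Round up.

Current payment = 81,700 × 6.35%/12 / (1 − (1+0.0052917)^−180) = $704.98.
Refinanced payment = 58,278.35 × 0.0046667 / (1 − (1+0.0046667)^−240) = $404.19.
Monthly savings = $704.98 − $404.19 = $300.79.
Break-even = $1,000.00 / $300.79 = 3.32 → 4 months.

4 months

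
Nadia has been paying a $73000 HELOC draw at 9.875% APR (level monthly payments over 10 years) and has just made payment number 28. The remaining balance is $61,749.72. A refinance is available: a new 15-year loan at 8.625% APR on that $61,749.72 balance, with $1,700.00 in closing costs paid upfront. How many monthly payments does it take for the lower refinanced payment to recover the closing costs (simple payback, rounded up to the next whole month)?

Current payment = 73,000 × 9.875%/12 / (1 − (1+0.0082292)^−120) = $959.65.
Refinanced payment = 61,749.72 × 0.0071875 / (1 − (1+0.0071875)^−180) = $612.61.
Monthly savings = $959.65 − $612.61 = $347.04.
Break-even = $1,700.00 / $347.04 = 4.90 → 5 months.

5 months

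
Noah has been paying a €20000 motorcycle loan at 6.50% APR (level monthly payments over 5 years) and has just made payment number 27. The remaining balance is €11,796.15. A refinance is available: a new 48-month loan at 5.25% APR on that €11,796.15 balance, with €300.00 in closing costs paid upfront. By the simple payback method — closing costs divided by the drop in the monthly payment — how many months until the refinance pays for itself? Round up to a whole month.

3 months

Current payment = 20,000 × 6.5%/12 / (1 − (1+0.0054167)^−60) = €391.32.
Refinanced payment = 11,796.15 × 0.0043750 / (1 − (1+0.0043750)^−48) = €272.99.
Monthly savings = €391.32 − €272.99 = €118.33.
Break-even = €300.00 / €118.33 = 2.54 → 3 months.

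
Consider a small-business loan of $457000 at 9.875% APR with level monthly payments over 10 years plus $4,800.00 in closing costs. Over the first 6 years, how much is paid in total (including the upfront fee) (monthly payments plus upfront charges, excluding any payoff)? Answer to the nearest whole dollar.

At 9.875% the monthly rate is 0.0082292, so the payment is 457,000 × 0.0082292 / (1 − 1.0082292^−120) = $6,007.70.
Total outlay = 72 × $6,007.70 + $4,800.00 = $437,354.40.

$437,354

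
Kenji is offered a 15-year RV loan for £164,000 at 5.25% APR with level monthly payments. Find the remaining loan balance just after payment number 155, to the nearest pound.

With monthly rate i = 5.25%/12 = 0.0043750, the balance after k of n payments is P · [(1+i)^n − (1+i)^k] / [(1+i)^n − 1].
(1+0.0043750)^180 = 2.19412285 and (1+0.0043750)^155 = 1.96726827, so the balance is 164,000 × (2.19412285 − 1.96726827) / (2.19412285 − 1) = £31,156.05.

£31,156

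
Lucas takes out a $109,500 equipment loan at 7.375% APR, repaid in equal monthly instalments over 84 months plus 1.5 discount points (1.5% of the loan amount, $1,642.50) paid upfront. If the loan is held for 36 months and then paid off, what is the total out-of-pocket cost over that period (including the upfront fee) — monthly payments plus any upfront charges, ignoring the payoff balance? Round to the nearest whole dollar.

At 7.375% the monthly rate is 0.0061458, so the payment is 109,500 × 0.0061458 / (1 − 1.0061458^−84) = $1,672.79.
Total outlay = 36 × $1,672.79 + $1,642.50 = $61,862.94.

$61,863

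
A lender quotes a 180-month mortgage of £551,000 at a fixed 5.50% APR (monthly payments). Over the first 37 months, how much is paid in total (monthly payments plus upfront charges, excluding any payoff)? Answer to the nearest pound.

Monthly rate = 5.5%/12 = 0.0045833; payment = 551,000 × 0.0045833 / (1 − (1+0.0045833)^−180) = £4,502.13.
Total outlay = 37 × £4,502.13 = £166,578.81.

£166,579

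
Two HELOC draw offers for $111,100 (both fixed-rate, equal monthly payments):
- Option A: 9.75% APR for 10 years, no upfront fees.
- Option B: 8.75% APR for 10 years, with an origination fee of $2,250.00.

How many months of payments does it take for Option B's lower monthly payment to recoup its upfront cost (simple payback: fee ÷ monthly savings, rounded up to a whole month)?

38 months

Option A: monthly rate = 9.75%/12 = 0.0081250; payment = 111,100 × 0.0081250 / (1 − (1+0.0081250)^−120) = $1,452.86.
Option B: at 8.75% the monthly rate is 0.0072917, so the payment is 111,100 × 0.0072917 / (1 − 1.0072917^−120) = $1,392.38.
Monthly savings = $1,452.86 − $1,392.38 = $60.48.
Break-even = $2,250.00 / $60.48 = 37.20 → 38 months.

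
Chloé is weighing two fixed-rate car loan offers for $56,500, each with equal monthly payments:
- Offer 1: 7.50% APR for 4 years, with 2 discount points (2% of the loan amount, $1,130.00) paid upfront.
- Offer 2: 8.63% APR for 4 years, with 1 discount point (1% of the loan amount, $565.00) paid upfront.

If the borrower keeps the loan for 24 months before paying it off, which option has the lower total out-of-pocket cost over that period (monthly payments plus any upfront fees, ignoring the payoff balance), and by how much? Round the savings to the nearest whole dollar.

Offer 1 by $155

Offer 1: at 7.50% the monthly rate is 0.0062500, so the payment is 56,500 × 0.0062500 / (1 − 1.0062500^−48) = $1,366.11.
Offer 2: at 8.63% the monthly rate is 0.0071917, so the payment is 56,500 × 0.0071917 / (1 − 1.0071917^−48) = $1,396.10.
Over 24 months: Offer 1 costs 24 × $1,366.11 + $1,130.00 = $33,916.64; Offer 2 costs 24 × $1,396.10 + $565.00 = $34,071.40.
Offer 1 is cheaper by $34,071.40 − $33,916.64 = $154.76.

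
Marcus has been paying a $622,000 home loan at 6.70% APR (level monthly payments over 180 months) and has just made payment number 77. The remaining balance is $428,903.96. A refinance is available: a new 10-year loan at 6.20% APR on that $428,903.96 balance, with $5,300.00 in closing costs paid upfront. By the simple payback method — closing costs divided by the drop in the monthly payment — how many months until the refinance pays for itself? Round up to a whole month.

Current payment = 622,000 × 6.7%/12 / (1 − (1+0.0055833)^−180) = $5,486.91.
Refinanced payment = 428,903.96 × 0.0051667 / (1 − (1+0.0051667)^−120) = $4,804.90.
Monthly savings = $5,486.91 − $4,804.90 = $682.01.
Break-even = $5,300.00 / $682.01 = 7.77 → 8 months.

8 months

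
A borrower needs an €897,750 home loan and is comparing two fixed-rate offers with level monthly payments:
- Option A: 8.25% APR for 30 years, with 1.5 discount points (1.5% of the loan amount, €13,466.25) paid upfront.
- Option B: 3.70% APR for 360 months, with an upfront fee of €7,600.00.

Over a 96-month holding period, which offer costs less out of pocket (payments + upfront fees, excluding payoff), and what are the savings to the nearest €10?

Option A: at 8.25% the monthly rate is 0.0068750, so the payment is 897,750 × 0.0068750 / (1 − 1.0068750^−360) = €6,744.50.
Option B: at 3.70% the monthly rate is 0.0030833, so the payment is 897,750 × 0.0030833 / (1 − 1.0030833^−360) = €4,132.19.
Over 96 months: Option A costs 96 × €6,744.50 + €13,466.25 = €660,938.25; Option B costs 96 × €4,132.19 + €7,600.00 = €404,290.24.
Option B is cheaper by €660,938.25 − €404,290.24 = €256,648.01.

Option B by €256,650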